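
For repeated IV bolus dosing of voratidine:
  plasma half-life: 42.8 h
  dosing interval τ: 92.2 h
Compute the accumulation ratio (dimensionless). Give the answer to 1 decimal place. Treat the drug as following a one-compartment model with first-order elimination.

k = ln2 / t½ = 0.693147 / 42.8 = 0.01620 h⁻¹
e^(−kτ) = e^(−0.01620 × 92.2) = 0.2246
Accumulation ratio R = 1 / (1 − e^(−kτ)) = 1 / (1 − 0.2246) = 1.290

1.3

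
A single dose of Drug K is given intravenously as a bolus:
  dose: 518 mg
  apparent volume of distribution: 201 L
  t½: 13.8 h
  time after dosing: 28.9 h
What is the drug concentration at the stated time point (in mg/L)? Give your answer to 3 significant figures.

C₀ = Dose / Vd = 518.0 / 201 = 2.577 mg/L
k = ln2 / t½ = 0.693147 / 13.8 = 0.05023 h⁻¹
C = C₀ · e^(−k·t) = 2.577 × e^(−0.05023 × 28.9)
  = 2.577 × 0.2342 = 0.6035 mg/L

0.604 mg/L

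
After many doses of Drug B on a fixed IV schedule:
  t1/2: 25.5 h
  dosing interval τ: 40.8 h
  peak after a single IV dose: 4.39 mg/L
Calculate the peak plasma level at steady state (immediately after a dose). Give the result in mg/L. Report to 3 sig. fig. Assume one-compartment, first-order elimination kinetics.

6.55 mg/L

k = ln2 / t½ = 0.693147 / 25.5 = 0.02718 h⁻¹
e^(−kτ) = e^(−0.02718 × 40.8) = 0.3299
Accumulation ratio R = 1 / (1 − e^(−kτ)) = 1 / (1 − 0.3299) = 1.492
Steady-state peak = C₀ × R = 4.39 × 1.492 = 6.550 mg/L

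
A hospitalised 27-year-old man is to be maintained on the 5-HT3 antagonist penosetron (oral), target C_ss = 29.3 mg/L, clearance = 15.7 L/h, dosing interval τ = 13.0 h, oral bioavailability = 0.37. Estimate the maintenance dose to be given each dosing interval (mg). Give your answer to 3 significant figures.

At steady state, F × (Dose/τ) = Css × CL.
Dose = Css × CL × τ / F = 29.3 × 15.70 × 13.0 / 0.37 = 16160 mg

16200 mg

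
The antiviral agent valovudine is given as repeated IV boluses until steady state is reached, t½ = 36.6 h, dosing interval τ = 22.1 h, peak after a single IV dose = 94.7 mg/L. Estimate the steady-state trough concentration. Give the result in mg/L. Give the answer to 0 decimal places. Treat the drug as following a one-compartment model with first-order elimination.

k = ln2 / t½ = 0.693147 / 36.6 = 0.01894 h⁻¹
e^(−kτ) = e^(−0.01894 × 22.1) = 0.6580
Accumulation ratio R = 1 / (1 − e^(−kτ)) = 1 / (1 − 0.6580) = 2.924
Steady-state trough = C₀ × R × e^(−kτ) = 94.7 × 2.924 × 0.6580 = 182.2 mg/L

182 mg/L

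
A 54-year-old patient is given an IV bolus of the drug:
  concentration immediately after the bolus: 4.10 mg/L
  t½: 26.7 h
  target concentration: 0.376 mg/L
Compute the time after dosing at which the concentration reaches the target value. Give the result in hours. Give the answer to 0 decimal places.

92 h

k = ln2 / t½ = 0.693147 / 26.7 = 0.02596 h⁻¹
t = ln(C₀ / C) / k = ln(4.100 / 0.376) / 0.02596
  = ln(10.90) / 0.02596 = 2.389 / 0.02596 = 92.03 h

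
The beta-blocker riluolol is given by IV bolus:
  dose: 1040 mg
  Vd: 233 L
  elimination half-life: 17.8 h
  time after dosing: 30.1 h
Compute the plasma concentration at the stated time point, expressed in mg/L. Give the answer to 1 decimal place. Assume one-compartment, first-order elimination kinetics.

C₀ = Dose / Vd = 1040 / 233 = 4.464 mg/L
k = ln2 / t½ = 0.693147 / 17.8 = 0.03894 h⁻¹
C = C₀ · e^(−k·t) = 4.464 × e^(−0.03894 × 30.1)
  = 4.464 × 0.3097 = 1.383 mg/L

1.4 mg/L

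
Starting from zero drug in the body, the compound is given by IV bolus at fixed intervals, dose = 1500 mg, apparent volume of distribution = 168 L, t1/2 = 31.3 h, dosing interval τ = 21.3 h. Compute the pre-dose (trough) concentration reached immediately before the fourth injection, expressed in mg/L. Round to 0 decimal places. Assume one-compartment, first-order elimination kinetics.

11 mg/L

C₀ per dose = Dose / Vd = 1500 / 168 = 8.929 mg/L
k = ln2 / t½ = 0.693147 / 31.3 = 0.02215 h⁻¹
Fraction remaining after one interval: r = e^(−kτ) = e^(−0.02215 × 21.3) = 0.6239
Before dose 4, 3 doses have been given (aged 1τ, 2τ, 3τ).
C_trough = C₀ × (r + r² + … + r^3) = C₀ × r(1−r^3)/(1−r)
        = 8.929 × 0.6239 × (1 − 0.2429) / (1 − 0.6239) = 11.21 mg/L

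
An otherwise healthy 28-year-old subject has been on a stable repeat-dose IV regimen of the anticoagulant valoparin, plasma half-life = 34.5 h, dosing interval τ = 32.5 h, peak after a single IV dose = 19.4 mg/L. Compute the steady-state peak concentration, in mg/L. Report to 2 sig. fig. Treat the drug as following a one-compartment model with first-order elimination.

40 mg/L

k = ln2 / t½ = 0.693147 / 34.5 = 0.02009 h⁻¹
e^(−kτ) = e^(−0.02009 × 32.5) = 0.5205
Accumulation ratio R = 1 / (1 − e^(−kτ)) = 1 / (1 − 0.5205) = 2.086
Steady-state peak = C₀ × R = 19.4 × 2.086 = 40.47 mg/L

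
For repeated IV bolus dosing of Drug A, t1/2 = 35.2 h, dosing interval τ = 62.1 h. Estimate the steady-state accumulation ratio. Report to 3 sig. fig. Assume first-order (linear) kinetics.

1.42

k = ln2 / t½ = 0.693147 / 35.2 = 0.01969 h⁻¹
e^(−kτ) = e^(−0.01969 × 62.1) = 0.2944
Accumulation ratio R = 1 / (1 − e^(−kτ)) = 1 / (1 − 0.2944) = 1.417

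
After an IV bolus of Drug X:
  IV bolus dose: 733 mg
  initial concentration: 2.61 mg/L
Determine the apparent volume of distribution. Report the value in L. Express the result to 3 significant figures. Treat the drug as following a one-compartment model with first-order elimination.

Vd = Dose / C₀ = 733.0 / 2.61 = 280.8 L

281 L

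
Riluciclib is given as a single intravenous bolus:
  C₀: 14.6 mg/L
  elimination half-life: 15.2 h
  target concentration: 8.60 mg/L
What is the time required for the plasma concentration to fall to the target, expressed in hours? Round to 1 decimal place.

k = ln2 / t½ = 0.693147 / 15.2 = 0.04560 h⁻¹
t = ln(C₀ / C) / k = ln(14.60 / 8.60) / 0.04560
  = ln(1.698) / 0.04560 = 0.5295 / 0.04560 = 11.61 h

11.6 h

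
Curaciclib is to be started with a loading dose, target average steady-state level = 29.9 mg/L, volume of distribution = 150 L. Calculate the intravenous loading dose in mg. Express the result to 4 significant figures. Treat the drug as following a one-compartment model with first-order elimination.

4485 mg

LD = Css × Vd = 29.9 × 150 = 4485 mg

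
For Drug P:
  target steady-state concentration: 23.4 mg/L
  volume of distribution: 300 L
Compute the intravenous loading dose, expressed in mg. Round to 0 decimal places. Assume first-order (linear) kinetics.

7020 mg

LD = Css × Vd = 23.4 × 300 = 7020 mg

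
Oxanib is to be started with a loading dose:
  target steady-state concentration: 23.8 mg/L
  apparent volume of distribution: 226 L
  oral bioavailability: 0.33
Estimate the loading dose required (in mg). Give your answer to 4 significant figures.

LD = Css × Vd / F = 23.8 × 226 / 0.33 = 16300 mg

16300 mg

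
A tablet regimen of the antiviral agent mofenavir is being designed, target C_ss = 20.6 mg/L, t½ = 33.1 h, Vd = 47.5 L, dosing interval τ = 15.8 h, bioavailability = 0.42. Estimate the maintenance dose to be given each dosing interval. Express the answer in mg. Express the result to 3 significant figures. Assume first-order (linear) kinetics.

771 mg

k = ln2 / t½ = 0.693147 / 33.1 = 0.02094 h⁻¹
CL = k × Vd = 0.02094 × 47.5 = 0.9947 L/h
At steady state, F × (Dose/τ) = Css × CL.
Dose = Css × CL × τ / F = 20.6 × 0.9947 × 15.8 / 0.42 = 770.8 mg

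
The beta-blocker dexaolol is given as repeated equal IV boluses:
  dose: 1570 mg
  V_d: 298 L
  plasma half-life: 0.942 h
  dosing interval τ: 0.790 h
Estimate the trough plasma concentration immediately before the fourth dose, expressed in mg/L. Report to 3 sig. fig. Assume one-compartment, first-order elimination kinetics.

C₀ per dose = Dose / Vd = 1570 / 298 = 5.268 mg/L
k = ln2 / t½ = 0.693147 / 0.942 = 0.7358 h⁻¹
Fraction remaining after one interval: r = e^(−kτ) = e^(−0.7358 × 0.790) = 0.5592
Before dose 4, 3 doses have been given (aged 1τ, 2τ, 3τ).
C_trough = C₀ × (r + r² + … + r^3) = C₀ × r(1−r^3)/(1−r)
        = 5.268 × 0.5592 × (1 − 0.1749) / (1 − 0.5592) = 5.514 mg/L

5.51 mg/L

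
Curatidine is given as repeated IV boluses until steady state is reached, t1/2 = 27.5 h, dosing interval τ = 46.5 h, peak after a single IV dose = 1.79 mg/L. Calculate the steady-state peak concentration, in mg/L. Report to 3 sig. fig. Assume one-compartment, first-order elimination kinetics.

2.59 mg/L

k = ln2 / t½ = 0.693147 / 27.5 = 0.02521 h⁻¹
e^(−kτ) = e^(−0.02521 × 46.5) = 0.3097
Accumulation ratio R = 1 / (1 − e^(−kτ)) = 1 / (1 − 0.3097) = 1.449
Steady-state peak = C₀ × R = 1.79 × 1.449 = 2.594 mg/L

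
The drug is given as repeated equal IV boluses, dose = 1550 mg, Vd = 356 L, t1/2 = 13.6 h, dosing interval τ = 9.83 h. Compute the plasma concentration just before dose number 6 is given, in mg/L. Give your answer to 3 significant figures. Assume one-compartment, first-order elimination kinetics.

6.15 mg/L

C₀ per dose = Dose / Vd = 1550 / 356 = 4.354 mg/L
k = ln2 / t½ = 0.693147 / 13.6 = 0.05097 h⁻¹
Fraction remaining after one interval: r = e^(−kτ) = e^(−0.05097 × 9.83) = 0.6059
Before dose 6, 5 doses have been given (aged 1τ, 2τ, 3τ, 4τ, 5τ).
C_trough = C₀ × (r + r² + … + r^5) = C₀ × r(1−r^5)/(1−r)
        = 4.354 × 0.6059 × (1 − 0.08166) / (1 − 0.6059) = 6.147 mg/L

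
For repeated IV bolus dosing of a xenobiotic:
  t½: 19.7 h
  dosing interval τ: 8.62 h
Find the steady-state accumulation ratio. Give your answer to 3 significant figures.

k = ln2 / t½ = 0.693147 / 19.7 = 0.03519 h⁻¹
e^(−kτ) = e^(−0.03519 × 8.62) = 0.7383
Accumulation ratio R = 1 / (1 − e^(−kτ)) = 1 / (1 − 0.7383) = 3.821

3.82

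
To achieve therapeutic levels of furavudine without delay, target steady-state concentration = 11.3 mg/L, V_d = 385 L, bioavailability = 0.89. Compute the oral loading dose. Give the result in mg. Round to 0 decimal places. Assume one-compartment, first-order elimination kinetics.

LD = Css × Vd / F = 11.3 × 385 / 0.89 = 4888 mg

4888 mg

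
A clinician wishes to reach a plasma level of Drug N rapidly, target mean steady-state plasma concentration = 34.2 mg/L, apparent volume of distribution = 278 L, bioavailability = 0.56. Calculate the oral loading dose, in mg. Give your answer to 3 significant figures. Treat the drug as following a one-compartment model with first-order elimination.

LD = Css × Vd / F = 34.2 × 278 / 0.56 = 16980 mg

17000 mg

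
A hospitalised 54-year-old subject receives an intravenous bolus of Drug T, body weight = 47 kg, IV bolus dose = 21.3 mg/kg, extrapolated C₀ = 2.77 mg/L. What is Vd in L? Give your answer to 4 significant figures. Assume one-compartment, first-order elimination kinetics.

361.4 L

Dose = 21.3 × 47 = 1001 mg
Vd = Dose / C₀ = 1001 / 2.77 = 361.4 L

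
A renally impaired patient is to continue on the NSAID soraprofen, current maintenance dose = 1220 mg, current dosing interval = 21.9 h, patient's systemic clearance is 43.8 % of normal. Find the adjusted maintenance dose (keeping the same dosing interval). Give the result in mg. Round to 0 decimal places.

To keep the same average steady-state level, dosing rate must scale with clearance.
CL ratio = 43.8 / 100 = 0.4380
New dose (same interval) = 1220 × 0.4380 = 534.4 mg

534 mg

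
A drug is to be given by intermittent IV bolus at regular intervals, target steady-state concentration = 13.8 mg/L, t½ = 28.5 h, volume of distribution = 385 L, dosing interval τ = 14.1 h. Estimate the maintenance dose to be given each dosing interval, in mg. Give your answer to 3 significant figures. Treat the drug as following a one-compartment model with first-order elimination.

k = ln2 / t½ = 0.693147 / 28.5 = 0.02432 h⁻¹
CL = k × Vd = 0.02432 × 385 = 9.363 L/h
At steady state, Dose/τ = Css × CL.
Dose = Css × CL × τ = 13.8 × 9.363 × 14.1 = 1822 mg

1820 mg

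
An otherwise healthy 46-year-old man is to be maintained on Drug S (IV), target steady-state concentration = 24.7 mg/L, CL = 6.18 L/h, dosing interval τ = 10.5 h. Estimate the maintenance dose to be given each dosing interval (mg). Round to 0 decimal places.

1603 mg

At steady state, Dose/τ = Css × CL.
Dose = Css × CL × τ = 24.7 × 6.180 × 10.5 = 1603 mg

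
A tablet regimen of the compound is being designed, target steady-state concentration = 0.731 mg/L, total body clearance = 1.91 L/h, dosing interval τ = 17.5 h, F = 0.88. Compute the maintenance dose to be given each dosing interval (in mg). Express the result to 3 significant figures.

At steady state, F × (Dose/τ) = Css × CL.
Dose = Css × CL × τ / F = 0.731 × 1.910 × 17.5 / 0.88 = 27.77 mg

27.8 mg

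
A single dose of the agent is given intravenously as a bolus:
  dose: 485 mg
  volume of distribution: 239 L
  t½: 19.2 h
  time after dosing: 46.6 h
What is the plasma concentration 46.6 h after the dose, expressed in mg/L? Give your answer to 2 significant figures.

0.38 mg/L

C₀ = Dose / Vd = 485.0 / 239 = 2.029 mg/L
k = ln2 / t½ = 0.693147 / 19.2 = 0.03610 h⁻¹
C = C₀ · e^(−k·t) = 2.029 × e^(−0.03610 × 46.6)
  = 2.029 × 0.1860 = 0.3774 mg/L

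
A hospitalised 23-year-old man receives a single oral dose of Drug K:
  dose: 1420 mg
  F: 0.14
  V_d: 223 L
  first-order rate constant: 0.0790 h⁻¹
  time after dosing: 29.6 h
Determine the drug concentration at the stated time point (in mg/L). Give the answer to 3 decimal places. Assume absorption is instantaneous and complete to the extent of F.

Amount reaching circulation = F × Dose = 0.14 × 1420 = 198.8 mg
C₀ = F·Dose / Vd = 198.8 / 223 = 0.8915 mg/L
C = C₀ · e^(−k·t) = 0.8915 × e^(−0.07900 × 29.6)
  = 0.8915 × 0.09648 = 0.08601 mg/L

0.086 mg/L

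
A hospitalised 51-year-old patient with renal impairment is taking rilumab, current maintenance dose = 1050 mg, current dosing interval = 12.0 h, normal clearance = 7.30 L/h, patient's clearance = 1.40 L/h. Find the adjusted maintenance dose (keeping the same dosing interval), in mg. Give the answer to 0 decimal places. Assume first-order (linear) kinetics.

To keep the same average steady-state level, dosing rate must scale with clearance.
CL ratio = 1.40 / 7.30 = 0.1918
New dose (same interval) = 1050 × 0.1918 = 201.4 mg

201 mg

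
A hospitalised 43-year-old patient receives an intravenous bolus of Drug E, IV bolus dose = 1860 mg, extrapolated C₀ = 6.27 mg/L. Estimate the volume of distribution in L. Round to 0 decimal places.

Vd = Dose / C₀ = 1860 / 6.27 = 296.7 L

297 L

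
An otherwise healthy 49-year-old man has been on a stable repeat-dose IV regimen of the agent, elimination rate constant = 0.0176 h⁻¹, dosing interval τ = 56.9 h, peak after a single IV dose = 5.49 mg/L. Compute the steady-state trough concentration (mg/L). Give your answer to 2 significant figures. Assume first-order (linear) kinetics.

e^(−kτ) = e^(−0.01760 × 56.9) = 0.3674
Accumulation ratio R = 1 / (1 − e^(−kτ)) = 1 / (1 − 0.3674) = 1.581
Steady-state trough = C₀ × R × e^(−kτ) = 5.49 × 1.581 × 0.3674 = 3.189 mg/L

3.2 mg/L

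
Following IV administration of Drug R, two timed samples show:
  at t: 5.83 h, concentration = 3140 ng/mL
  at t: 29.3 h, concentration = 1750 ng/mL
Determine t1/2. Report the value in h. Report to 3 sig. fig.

27.8 h

k = ln(C₁/C₂) / (t₂ − t₁) = ln(3140/1750) / (29.3 − 5.83)
  = 0.5846 / 23.47 = 0.02491 h⁻¹
t½ = ln2 / k = 0.693147 / 0.02491 = 27.83 h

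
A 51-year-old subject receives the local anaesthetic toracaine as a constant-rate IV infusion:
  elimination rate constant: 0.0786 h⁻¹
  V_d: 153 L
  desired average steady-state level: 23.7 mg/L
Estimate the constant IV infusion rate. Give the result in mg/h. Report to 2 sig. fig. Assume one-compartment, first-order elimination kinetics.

290 mg/h

CL = k × Vd = 0.07860 × 153 = 12.03 L/h
At steady state, infusion rate R₀ = Css × CL = 23.7 × 12.03 = 285.1 mg/h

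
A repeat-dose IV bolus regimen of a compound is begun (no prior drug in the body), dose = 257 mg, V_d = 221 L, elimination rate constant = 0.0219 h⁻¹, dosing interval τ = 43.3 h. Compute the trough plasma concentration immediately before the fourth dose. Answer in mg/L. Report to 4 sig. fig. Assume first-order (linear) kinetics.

0.6927 mg/L

C₀ per dose = Dose / Vd = 257 / 221 = 1.163 mg/L
Fraction remaining after one interval: r = e^(−kτ) = e^(−0.02190 × 43.3) = 0.3874
Before dose 4, 3 doses have been given (aged 1τ, 2τ, 3τ).
C_trough = C₀ × (r + r² + … + r^3) = C₀ × r(1−r^3)/(1−r)
        = 1.163 × 0.3874 × (1 − 0.05814) / (1 − 0.3874) = 0.6927 mg/L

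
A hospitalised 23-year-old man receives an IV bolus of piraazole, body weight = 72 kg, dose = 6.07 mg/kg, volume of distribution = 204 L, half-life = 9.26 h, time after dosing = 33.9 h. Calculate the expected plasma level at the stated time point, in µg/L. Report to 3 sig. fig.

169 µg/L

Total dose = 6.07 × 72 = 437.0 mg
C₀ = Dose / Vd = 437.0 / 204 = 2.142 mg/L
k = ln2 / t½ = 0.693147 / 9.26 = 0.07485 h⁻¹
C = C₀ · e^(−k·t) = 2.142 × e^(−0.07485 × 33.9)
  = 2.142 × 0.07907 = 0.1694 mg/L
Convert: 0.1694 mg/L × 1000 = 169.4 µg/L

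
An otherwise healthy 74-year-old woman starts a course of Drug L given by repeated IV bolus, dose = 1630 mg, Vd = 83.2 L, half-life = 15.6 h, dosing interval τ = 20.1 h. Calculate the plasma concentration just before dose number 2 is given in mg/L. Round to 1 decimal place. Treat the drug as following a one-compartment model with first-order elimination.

C₀ per dose = Dose / Vd = 1630 / 83.2 = 19.59 mg/L
k = ln2 / t½ = 0.693147 / 15.6 = 0.04443 h⁻¹
Fraction remaining after one interval: r = e^(−kτ) = e^(−0.04443 × 20.1) = 0.4094
Before dose 2, 1 dose has been given (aged 1τ).
C_trough = C₀ × r = 19.59 × 0.4094 = 8.020 mg/L

8.0 mg/L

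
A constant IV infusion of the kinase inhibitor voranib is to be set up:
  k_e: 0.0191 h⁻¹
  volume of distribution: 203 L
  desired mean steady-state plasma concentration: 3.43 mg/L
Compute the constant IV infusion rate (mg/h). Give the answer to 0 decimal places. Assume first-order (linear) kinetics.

13 mg/h

CL = k × Vd = 0.01910 × 203 = 3.877 L/h
At steady state, infusion rate R₀ = Css × CL = 3.43 × 3.877 = 13.30 mg/h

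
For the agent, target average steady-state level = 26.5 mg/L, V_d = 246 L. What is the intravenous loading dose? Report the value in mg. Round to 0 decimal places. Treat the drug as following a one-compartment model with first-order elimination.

LD = Css × Vd = 26.5 × 246 = 6519 mg

6519 mg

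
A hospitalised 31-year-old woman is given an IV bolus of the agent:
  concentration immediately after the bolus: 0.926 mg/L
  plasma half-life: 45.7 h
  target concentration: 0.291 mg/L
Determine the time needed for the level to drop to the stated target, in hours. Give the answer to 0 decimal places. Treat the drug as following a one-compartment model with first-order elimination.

k = ln2 / t½ = 0.693147 / 45.7 = 0.01517 h⁻¹
t = ln(C₀ / C) / k = ln(0.9260 / 0.291) / 0.01517
  = ln(3.182) / 0.01517 = 1.158 / 0.01517 = 76.33 h

76 h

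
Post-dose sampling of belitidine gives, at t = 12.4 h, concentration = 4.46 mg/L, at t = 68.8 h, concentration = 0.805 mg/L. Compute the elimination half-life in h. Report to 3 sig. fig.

22.8 h

k = ln(C₁/C₂) / (t₂ − t₁) = ln(4.46/0.805) / (68.8 − 12.4)
  = 1.712 / 56.40 = 0.03035 h⁻¹
t½ = ln2 / k = 0.693147 / 0.03035 = 22.84 h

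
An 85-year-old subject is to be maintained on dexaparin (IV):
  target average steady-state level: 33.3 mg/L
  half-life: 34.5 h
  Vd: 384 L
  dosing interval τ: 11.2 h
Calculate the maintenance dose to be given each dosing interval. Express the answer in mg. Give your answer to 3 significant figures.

k = ln2 / t½ = 0.693147 / 34.5 = 0.02009 h⁻¹
CL = k × Vd = 0.02009 × 384 = 7.715 L/h
At steady state, Dose/τ = Css × CL.
Dose = Css × CL × τ = 33.3 × 7.715 × 11.2 = 2877 mg

2880 mg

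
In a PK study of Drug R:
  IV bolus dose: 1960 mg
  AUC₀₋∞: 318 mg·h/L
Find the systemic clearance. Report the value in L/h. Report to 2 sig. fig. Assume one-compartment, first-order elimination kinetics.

6.2 L/h

CL = Dose / AUC = 1960 / 318 = 6.164 L/h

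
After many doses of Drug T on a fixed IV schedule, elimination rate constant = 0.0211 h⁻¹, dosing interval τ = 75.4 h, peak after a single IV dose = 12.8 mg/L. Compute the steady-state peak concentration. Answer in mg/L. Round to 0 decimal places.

e^(−kτ) = e^(−0.02110 × 75.4) = 0.2037
Accumulation ratio R = 1 / (1 − e^(−kτ)) = 1 / (1 − 0.2037) = 1.256
Steady-state peak = C₀ × R = 12.8 × 1.256 = 16.08 mg/L

16 mg/L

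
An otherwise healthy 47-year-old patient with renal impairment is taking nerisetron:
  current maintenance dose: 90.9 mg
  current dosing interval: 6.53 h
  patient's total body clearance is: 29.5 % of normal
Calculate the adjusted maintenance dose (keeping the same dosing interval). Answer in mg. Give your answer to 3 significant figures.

26.8 mg

To keep the same average steady-state level, dosing rate must scale with clearance.
CL ratio = 29.5 / 100 = 0.2950
New dose (same interval) = 90.9 × 0.2950 = 26.82 mg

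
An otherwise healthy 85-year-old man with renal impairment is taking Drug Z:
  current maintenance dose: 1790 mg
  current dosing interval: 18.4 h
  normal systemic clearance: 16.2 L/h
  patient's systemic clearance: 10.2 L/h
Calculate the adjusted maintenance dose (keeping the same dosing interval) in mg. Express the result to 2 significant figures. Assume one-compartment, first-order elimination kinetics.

1100 mg

To keep the same average steady-state level, dosing rate must scale with clearance.
CL ratio = 10.2 / 16.2 = 0.6296
New dose (same interval) = 1790 × 0.6296 = 1127 mg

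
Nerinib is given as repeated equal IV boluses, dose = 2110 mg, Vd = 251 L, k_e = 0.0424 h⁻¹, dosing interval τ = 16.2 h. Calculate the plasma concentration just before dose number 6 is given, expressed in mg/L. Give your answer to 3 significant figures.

8.24 mg/L

C₀ per dose = Dose / Vd = 2110 / 251 = 8.406 mg/L
Fraction remaining after one interval: r = e^(−kτ) = e^(−0.04240 × 16.2) = 0.5031
Before dose 6, 5 doses have been given (aged 1τ, 2τ, 3τ, 4τ, 5τ).
C_trough = C₀ × (r + r² + … + r^5) = C₀ × r(1−r^5)/(1−r)
        = 8.406 × 0.5031 × (1 − 0.03223) / (1 − 0.5031) = 8.237 mg/L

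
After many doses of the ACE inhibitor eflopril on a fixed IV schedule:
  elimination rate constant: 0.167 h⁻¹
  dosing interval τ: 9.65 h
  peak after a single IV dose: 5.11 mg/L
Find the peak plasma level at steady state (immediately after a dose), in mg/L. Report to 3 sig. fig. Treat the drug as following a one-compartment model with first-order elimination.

6.38 mg/L

e^(−kτ) = e^(−0.1670 × 9.65) = 0.1996
Accumulation ratio R = 1 / (1 − e^(−kτ)) = 1 / (1 − 0.1996) = 1.249
Steady-state peak = C₀ × R = 5.11 × 1.249 = 6.382 mg/L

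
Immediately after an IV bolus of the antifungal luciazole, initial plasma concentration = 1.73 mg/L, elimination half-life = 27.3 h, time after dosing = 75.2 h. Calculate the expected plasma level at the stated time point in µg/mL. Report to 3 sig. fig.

k = ln2 / t½ = 0.693147 / 27.3 = 0.02539 h⁻¹
C = C₀ · e^(−k·t) = 1.730 × e^(−0.02539 × 75.2)
  = 1.730 × 0.1482 = 0.2564 mg/L
(0.2564 mg/L = 0.2564 µg/mL)

0.256 µg/mL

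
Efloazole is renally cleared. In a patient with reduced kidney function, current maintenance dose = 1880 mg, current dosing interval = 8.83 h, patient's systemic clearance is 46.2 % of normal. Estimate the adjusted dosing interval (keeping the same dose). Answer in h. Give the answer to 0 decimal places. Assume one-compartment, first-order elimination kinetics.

19 h

To keep the same average steady-state level, dosing rate must scale with clearance.
CL ratio = 46.2 / 100 = 0.4620
New interval (same dose) = 8.83 / 0.4620 = 19.11 h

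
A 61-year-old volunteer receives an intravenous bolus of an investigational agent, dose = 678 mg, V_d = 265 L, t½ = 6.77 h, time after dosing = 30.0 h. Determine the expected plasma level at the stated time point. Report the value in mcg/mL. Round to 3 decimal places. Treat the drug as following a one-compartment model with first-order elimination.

C₀ = Dose / Vd = 678.0 / 265 = 2.558 mg/L
k = ln2 / t½ = 0.693147 / 6.77 = 0.1024 h⁻¹
C = C₀ · e^(−k·t) = 2.558 × e^(−0.1024 × 30.0)
  = 2.558 × 0.04633 = 0.1185 mg/L
(0.1185 mg/L = 0.1185 mcg/mL)

0.119 mcg/mL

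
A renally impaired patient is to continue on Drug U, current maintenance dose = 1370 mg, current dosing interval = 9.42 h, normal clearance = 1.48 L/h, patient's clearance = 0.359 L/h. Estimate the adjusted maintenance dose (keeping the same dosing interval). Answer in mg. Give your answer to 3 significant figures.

To keep the same average steady-state level, dosing rate must scale with clearance.
CL ratio = 0.359 / 1.48 = 0.2426
New dose (same interval) = 1370 × 0.2426 = 332.4 mg

332 mg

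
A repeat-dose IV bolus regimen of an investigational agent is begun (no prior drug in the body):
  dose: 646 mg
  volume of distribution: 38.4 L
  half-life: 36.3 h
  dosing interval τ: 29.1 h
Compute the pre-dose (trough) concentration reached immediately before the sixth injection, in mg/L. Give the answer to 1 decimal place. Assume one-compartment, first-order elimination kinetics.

21.2 mg/L

C₀ per dose = Dose / Vd = 646 / 38.4 = 16.82 mg/L
k = ln2 / t½ = 0.693147 / 36.3 = 0.01909 h⁻¹
Fraction remaining after one interval: r = e^(−kτ) = e^(−0.01909 × 29.1) = 0.5738
Before dose 6, 5 doses have been given (aged 1τ, 2τ, 3τ, 4τ, 5τ).
C_trough = C₀ × (r + r² + … + r^5) = C₀ × r(1−r^5)/(1−r)
        = 16.82 × 0.5738 × (1 − 0.06220) / (1 − 0.5738) = 21.24 mg/L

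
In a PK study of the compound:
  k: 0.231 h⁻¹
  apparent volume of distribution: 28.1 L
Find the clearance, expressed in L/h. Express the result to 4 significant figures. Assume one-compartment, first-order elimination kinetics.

6.491 L/h

CL = k × Vd = 0.231 × 28.1 = 6.491 L/h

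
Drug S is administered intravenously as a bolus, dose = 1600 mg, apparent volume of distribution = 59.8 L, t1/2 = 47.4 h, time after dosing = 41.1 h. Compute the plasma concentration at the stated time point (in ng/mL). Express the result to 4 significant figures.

14670 ng/mL

C₀ = Dose / Vd = 1600 / 59.8 = 26.76 mg/L
k = ln2 / t½ = 0.693147 / 47.4 = 0.01462 h⁻¹
C = C₀ · e^(−k·t) = 26.76 × e^(−0.01462 × 41.1)
  = 26.76 × 0.5483 = 14.67 mg/L
Convert: 14.67 mg/L × 1000 = 14670 ng/mL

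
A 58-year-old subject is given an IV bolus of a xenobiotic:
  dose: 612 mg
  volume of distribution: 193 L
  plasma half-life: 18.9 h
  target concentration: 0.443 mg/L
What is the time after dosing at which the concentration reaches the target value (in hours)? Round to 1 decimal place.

C₀ = Dose / Vd = 612.0 / 193 = 3.171 mg/L
k = ln2 / t½ = 0.693147 / 18.9 = 0.03667 h⁻¹
t = ln(C₀ / C) / k = ln(3.171 / 0.443) / 0.03667
  = ln(7.158) / 0.03667 = 1.968 / 0.03667 = 53.67 h

53.7 h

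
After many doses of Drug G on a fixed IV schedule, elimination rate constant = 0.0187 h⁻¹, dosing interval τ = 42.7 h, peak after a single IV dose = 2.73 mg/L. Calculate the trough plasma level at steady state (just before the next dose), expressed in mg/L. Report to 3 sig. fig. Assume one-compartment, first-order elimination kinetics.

2.23 mg/L

e^(−kτ) = e^(−0.01870 × 42.7) = 0.4500
Accumulation ratio R = 1 / (1 − e^(−kτ)) = 1 / (1 − 0.4500) = 1.818
Steady-state trough = C₀ × R × e^(−kτ) = 2.73 × 1.818 × 0.4500 = 2.233 mg/L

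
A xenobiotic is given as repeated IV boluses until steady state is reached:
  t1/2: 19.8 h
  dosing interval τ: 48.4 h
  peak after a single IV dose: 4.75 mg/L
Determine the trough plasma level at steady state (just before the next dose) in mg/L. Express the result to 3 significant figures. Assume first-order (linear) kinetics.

1.07 mg/L

k = ln2 / t½ = 0.693147 / 19.8 = 0.03501 h⁻¹
e^(−kτ) = e^(−0.03501 × 48.4) = 0.1837
Accumulation ratio R = 1 / (1 − e^(−kτ)) = 1 / (1 − 0.1837) = 1.225
Steady-state trough = C₀ × R × e^(−kτ) = 4.75 × 1.225 × 0.1837 = 1.069 mg/L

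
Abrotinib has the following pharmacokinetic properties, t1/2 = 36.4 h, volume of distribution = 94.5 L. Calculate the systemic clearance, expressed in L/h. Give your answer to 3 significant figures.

k = ln2 / t½ = 0.693147 / 36.4 = 0.01904 h⁻¹
CL = k × Vd = 0.01904 × 94.5 = 1.799 L/h

1.80 L/h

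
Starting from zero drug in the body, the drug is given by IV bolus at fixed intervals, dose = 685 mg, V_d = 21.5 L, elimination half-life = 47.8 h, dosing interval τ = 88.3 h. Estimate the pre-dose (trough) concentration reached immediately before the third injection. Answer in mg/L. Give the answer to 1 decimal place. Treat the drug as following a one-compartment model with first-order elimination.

11.3 mg/L

C₀ per dose = Dose / Vd = 685 / 21.5 = 31.86 mg/L
k = ln2 / t½ = 0.693147 / 47.8 = 0.01450 h⁻¹
Fraction remaining after one interval: r = e^(−kτ) = e^(−0.01450 × 88.3) = 0.2779
Before dose 3, 2 doses have been given (aged 1τ, 2τ).
C_trough = C₀ × (r + r²) = 31.86 × (0.2779 + 0.07723) = 11.31 mg/L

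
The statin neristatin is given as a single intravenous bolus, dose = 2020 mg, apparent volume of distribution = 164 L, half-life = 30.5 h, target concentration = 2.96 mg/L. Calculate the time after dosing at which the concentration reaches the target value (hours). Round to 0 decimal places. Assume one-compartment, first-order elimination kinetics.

C₀ = Dose / Vd = 2020 / 164 = 12.32 mg/L
k = ln2 / t½ = 0.693147 / 30.5 = 0.02273 h⁻¹
t = ln(C₀ / C) / k = ln(12.32 / 2.96) / 0.02273
  = ln(4.162) / 0.02273 = 1.426 / 0.02273 = 62.74 h

63 h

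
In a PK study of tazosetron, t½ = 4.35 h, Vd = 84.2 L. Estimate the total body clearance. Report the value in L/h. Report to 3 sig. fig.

13.4 L/h

k = ln2 / t½ = 0.693147 / 4.35 = 0.1593 h⁻¹
CL = k × Vd = 0.1593 × 84.2 = 13.41 L/h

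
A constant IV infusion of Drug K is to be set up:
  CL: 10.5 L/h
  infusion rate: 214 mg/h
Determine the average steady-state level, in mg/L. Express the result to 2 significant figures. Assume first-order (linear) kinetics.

20 mg/L

At steady state Css = R₀ / CL = 214 / 10.50 = 20.38 mg/L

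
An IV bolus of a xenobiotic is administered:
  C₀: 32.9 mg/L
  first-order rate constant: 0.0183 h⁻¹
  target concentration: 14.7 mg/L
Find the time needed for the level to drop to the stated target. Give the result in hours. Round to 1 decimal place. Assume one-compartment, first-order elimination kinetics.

t = ln(C₀ / C) / k = ln(32.90 / 14.7) / 0.01830
  = ln(2.238) / 0.01830 = 0.8056 / 0.01830 = 44.02 h

44.0 h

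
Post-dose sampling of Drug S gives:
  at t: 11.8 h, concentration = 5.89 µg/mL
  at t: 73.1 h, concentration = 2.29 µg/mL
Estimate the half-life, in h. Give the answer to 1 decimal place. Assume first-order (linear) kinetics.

45.0 h

k = ln(C₁/C₂) / (t₂ − t₁) = ln(5.89/2.29) / (73.1 − 11.8)
  = 0.9447 / 61.30 = 0.01541 h⁻¹
t½ = ln2 / k = 0.693147 / 0.01541 = 44.98 h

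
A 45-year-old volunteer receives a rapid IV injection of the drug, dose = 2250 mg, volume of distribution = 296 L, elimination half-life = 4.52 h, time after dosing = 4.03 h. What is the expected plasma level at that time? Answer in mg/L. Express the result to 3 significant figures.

C₀ = Dose / Vd = 2250 / 296 = 7.601 mg/L
k = ln2 / t½ = 0.693147 / 4.52 = 0.1534 h⁻¹
C = C₀ · e^(−k·t) = 7.601 × e^(−0.1534 × 4.03)
  = 7.601 × 0.5389 = 4.096 mg/L

4.10 mg/L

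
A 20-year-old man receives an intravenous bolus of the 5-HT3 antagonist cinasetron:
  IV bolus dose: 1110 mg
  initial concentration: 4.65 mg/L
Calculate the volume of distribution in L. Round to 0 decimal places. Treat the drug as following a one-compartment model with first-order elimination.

Vd = Dose / C₀ = 1110 / 4.65 = 238.7 L

239 L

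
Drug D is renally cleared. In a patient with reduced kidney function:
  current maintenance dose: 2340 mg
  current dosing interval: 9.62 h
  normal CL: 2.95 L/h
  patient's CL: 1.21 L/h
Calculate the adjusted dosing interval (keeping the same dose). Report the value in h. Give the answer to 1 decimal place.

To keep the same average steady-state level, dosing rate must scale with clearance.
CL ratio = 1.21 / 2.95 = 0.4102
New interval (same dose) = 9.62 / 0.4102 = 23.45 h

23.5 h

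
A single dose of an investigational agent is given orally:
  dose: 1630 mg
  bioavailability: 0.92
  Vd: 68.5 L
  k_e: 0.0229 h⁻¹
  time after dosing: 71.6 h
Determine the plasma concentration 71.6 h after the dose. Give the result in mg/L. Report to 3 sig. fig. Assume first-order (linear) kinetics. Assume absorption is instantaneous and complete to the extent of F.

Amount reaching circulation = F × Dose = 0.92 × 1630 = 1500 mg
C₀ = F·Dose / Vd = 1500 / 68.5 = 21.90 mg/L
C = C₀ · e^(−k·t) = 21.90 × e^(−0.02290 × 71.6)
  = 21.90 × 0.1940 = 4.249 mg/L

4.25 mg/L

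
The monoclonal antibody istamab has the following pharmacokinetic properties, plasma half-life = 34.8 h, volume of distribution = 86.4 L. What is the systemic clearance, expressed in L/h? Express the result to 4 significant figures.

k = ln2 / t½ = 0.693147 / 34.8 = 0.01992 h⁻¹
CL = k × Vd = 0.01992 × 86.4 = 1.721 L/h

1.721 L/h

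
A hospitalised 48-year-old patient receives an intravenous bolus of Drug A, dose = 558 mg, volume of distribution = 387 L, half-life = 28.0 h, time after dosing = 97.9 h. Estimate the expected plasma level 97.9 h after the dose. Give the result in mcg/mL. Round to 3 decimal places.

C₀ = Dose / Vd = 558.0 / 387 = 1.442 mg/L
k = ln2 / t½ = 0.693147 / 28.0 = 0.02476 h⁻¹
C = C₀ · e^(−k·t) = 1.442 × e^(−0.02476 × 97.9)
  = 1.442 × 0.08857 = 0.1277 mg/L
(0.1277 mg/L = 0.1277 mcg/mL)

0.128 mcg/mL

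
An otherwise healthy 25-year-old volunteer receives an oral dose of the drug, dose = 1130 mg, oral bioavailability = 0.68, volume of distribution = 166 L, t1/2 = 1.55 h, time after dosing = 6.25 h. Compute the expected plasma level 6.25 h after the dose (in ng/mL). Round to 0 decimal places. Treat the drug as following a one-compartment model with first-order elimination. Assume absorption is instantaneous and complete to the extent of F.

Amount reaching circulation = F × Dose = 0.68 × 1130 = 768.4 mg
C₀ = F·Dose / Vd = 768.4 / 166 = 4.629 mg/L
k = ln2 / t½ = 0.693147 / 1.55 = 0.4472 h⁻¹
C = C₀ · e^(−k·t) = 4.629 × e^(−0.4472 × 6.25)
  = 4.629 × 0.06111 = 0.2829 mg/L
Convert: 0.2829 mg/L × 1000 = 282.9 ng/mL

283 ng/mL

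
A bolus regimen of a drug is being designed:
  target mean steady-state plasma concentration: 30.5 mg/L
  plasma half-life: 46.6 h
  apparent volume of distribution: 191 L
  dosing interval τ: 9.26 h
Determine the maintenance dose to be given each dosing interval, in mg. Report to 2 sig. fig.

800 mg

k = ln2 / t½ = 0.693147 / 46.6 = 0.01487 h⁻¹
CL = k × Vd = 0.01487 × 191 = 2.840 L/h
At steady state, Dose/τ = Css × CL.
Dose = Css × CL × τ = 30.5 × 2.840 × 9.26 = 802.1 mg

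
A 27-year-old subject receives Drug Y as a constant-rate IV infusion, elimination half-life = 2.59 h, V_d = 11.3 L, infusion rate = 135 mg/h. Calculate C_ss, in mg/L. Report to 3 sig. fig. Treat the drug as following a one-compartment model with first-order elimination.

44.6 mg/L

k = ln2 / t½ = 0.693147 / 2.59 = 0.2676 h⁻¹
CL = k × Vd = 0.2676 × 11.3 = 3.024 L/h
At steady state Css = R₀ / CL = 135 / 3.024 = 44.64 mg/L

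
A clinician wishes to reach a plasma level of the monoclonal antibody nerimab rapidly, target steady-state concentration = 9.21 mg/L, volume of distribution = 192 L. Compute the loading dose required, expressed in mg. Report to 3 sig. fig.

LD = Css × Vd = 9.21 × 192 = 1768 mg

1770 mg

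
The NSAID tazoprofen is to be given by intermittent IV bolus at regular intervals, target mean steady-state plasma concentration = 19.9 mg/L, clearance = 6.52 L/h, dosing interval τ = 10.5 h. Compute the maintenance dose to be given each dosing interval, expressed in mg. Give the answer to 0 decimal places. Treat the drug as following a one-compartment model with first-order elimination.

At steady state, Dose/τ = Css × CL.
Dose = Css × CL × τ = 19.9 × 6.520 × 10.5 = 1362 mg

1362 mg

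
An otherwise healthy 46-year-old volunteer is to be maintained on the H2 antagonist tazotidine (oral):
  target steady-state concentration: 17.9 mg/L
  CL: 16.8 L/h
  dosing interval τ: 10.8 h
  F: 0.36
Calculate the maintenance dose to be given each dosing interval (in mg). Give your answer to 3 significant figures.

9020 mg

At steady state, F × (Dose/τ) = Css × CL.
Dose = Css × CL × τ / F = 17.9 × 16.80 × 10.8 / 0.36 = 9022 mg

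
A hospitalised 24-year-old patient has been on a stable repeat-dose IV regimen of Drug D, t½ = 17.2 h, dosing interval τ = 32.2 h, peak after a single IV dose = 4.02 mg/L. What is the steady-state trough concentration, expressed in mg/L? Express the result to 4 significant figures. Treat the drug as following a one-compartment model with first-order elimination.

1.511 mg/L

k = ln2 / t½ = 0.693147 / 17.2 = 0.04030 h⁻¹
e^(−kτ) = e^(−0.04030 × 32.2) = 0.2732
Accumulation ratio R = 1 / (1 − e^(−kτ)) = 1 / (1 − 0.2732) = 1.376
Steady-state trough = C₀ × R × e^(−kτ) = 4.02 × 1.376 × 0.2732 = 1.511 mg/L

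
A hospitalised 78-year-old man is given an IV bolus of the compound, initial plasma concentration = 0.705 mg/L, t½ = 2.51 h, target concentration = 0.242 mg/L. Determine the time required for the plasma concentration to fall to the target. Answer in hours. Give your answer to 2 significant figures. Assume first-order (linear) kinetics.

3.9 h

k = ln2 / t½ = 0.693147 / 2.51 = 0.2762 h⁻¹
t = ln(C₀ / C) / k = ln(0.7050 / 0.242) / 0.2762
  = ln(2.913) / 0.2762 = 1.069 / 0.2762 = 3.870 h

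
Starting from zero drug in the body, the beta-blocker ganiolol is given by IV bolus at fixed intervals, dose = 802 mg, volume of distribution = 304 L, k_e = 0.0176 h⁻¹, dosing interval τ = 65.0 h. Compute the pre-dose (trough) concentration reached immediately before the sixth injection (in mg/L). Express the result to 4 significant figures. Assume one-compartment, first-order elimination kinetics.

1.229 mg/L

C₀ per dose = Dose / Vd = 802 / 304 = 2.638 mg/L
Fraction remaining after one interval: r = e^(−kτ) = e^(−0.01760 × 65.0) = 0.3185
Before dose 6, 5 doses have been given (aged 1τ, 2τ, 3τ, 4τ, 5τ).
C_trough = C₀ × (r + r² + … + r^5) = C₀ × r(1−r^5)/(1−r)
        = 2.638 × 0.3185 × (1 − 0.003278) / (1 − 0.3185) = 1.229 mg/L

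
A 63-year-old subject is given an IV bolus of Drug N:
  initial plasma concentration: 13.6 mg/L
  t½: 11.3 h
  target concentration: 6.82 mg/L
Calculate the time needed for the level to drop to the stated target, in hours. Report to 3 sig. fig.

k = ln2 / t½ = 0.693147 / 11.3 = 0.06134 h⁻¹
t = ln(C₀ / C) / k = ln(13.60 / 6.82) / 0.06134
  = ln(1.994) / 0.06134 = 0.6901 / 0.06134 = 11.25 h

11.3 h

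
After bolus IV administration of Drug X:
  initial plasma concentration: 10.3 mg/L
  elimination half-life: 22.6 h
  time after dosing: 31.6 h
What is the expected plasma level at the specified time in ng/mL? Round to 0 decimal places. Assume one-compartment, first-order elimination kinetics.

3908 ng/mL

k = ln2 / t½ = 0.693147 / 22.6 = 0.03067 h⁻¹
C = C₀ · e^(−k·t) = 10.30 × e^(−0.03067 × 31.6)
  = 10.30 × 0.3794 = 3.908 mg/L
Convert: 3.908 mg/L × 1000 = 3908 ng/mL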